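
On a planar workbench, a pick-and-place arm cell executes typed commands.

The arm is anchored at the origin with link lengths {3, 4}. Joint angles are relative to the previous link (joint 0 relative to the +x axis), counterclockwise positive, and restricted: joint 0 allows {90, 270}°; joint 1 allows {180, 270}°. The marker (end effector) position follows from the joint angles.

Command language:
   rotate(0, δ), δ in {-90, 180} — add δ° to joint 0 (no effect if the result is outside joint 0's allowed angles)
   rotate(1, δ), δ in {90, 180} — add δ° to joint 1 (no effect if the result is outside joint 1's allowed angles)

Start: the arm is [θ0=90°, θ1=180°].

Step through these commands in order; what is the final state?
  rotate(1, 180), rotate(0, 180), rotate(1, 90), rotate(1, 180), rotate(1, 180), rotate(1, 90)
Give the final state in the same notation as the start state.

initial: [θ0=90°, θ1=180°]
1. rotate(1, 180) → [θ0=90°, θ1=180°]
2. rotate(0, 180) → [θ0=270°, θ1=180°]
3. rotate(1, 90) → [θ0=270°, θ1=270°]
4. rotate(1, 180) → [θ0=270°, θ1=270°]
5. rotate(1, 180) → [θ0=270°, θ1=270°]
6. rotate(1, 90) → [θ0=270°, θ1=270°]

[θ0=270°, θ1=270°]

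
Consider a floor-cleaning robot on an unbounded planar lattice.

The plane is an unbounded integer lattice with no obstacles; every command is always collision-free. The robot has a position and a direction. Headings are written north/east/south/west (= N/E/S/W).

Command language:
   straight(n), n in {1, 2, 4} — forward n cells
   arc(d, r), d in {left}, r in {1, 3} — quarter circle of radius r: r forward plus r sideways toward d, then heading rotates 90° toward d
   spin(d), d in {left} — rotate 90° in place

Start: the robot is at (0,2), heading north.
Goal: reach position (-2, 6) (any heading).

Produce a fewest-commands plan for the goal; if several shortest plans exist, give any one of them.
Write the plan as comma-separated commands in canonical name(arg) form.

from: at (0,2), heading north
[1] after straight(4): at (0,6), heading north
[2] after arc(left, 1): at (-1,7), heading west
[3] after arc(left, 1): at (-2,6), heading south
shorter routes all fall short; 3 is best.

straight(4), arc(left, 1), arc(left, 1)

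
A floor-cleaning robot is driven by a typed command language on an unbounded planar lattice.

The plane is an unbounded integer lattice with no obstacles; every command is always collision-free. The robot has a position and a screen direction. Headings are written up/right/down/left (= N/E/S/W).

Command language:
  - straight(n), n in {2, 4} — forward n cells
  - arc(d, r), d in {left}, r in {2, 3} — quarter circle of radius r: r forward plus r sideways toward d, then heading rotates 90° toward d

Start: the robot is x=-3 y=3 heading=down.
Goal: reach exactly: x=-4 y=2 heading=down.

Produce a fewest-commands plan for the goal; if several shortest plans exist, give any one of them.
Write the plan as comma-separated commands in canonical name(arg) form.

arc(left, 3), arc(left, 2), arc(left, 3), arc(left, 3)

begin: x=-3 y=3 heading=down
[1] after arc(left, 3): x=0 y=0 heading=right
[2] after arc(left, 2): x=2 y=2 heading=up
[3] after arc(left, 3): x=-1 y=5 heading=left
[4] after arc(left, 3): x=-4 y=2 heading=down
minimal: 4 command(s), checked below 4.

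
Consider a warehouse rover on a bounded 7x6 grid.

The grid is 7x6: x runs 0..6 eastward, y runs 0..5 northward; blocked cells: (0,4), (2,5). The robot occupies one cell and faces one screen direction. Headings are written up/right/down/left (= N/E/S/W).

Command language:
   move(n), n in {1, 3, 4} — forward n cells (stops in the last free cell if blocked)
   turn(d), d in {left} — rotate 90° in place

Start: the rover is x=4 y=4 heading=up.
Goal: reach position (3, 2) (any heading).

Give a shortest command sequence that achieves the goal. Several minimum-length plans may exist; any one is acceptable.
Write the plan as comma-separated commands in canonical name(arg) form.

begin: x=4 y=4 heading=up
step 1 (turn(left)): x=4 y=4 heading=left
step 2 (move(1)): x=3 y=4 heading=left
step 3 (turn(left)): x=3 y=4 heading=down
step 4 (move(1)): x=3 y=3 heading=down
step 5 (move(1)): x=3 y=2 heading=down
shorter routes all fall short; 5 is best.

turn(left), move(1), turn(left), move(1), move(1)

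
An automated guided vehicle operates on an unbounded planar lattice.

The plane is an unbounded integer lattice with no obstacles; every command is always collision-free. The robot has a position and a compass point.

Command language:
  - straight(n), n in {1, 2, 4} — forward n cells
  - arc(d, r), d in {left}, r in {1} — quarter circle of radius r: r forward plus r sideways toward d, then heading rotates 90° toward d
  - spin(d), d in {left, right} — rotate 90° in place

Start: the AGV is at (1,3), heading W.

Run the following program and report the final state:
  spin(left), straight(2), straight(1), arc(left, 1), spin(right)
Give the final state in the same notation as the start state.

from: at (1,3), heading W
1. spin(left) → at (1,3), heading S
2. straight(2) → at (1,1), heading S
3. straight(1) → at (1,0), heading S
4. arc(left, 1) → at (2,-1), heading E
5. spin(right) → at (2,-1), heading S

at (2,-1), heading S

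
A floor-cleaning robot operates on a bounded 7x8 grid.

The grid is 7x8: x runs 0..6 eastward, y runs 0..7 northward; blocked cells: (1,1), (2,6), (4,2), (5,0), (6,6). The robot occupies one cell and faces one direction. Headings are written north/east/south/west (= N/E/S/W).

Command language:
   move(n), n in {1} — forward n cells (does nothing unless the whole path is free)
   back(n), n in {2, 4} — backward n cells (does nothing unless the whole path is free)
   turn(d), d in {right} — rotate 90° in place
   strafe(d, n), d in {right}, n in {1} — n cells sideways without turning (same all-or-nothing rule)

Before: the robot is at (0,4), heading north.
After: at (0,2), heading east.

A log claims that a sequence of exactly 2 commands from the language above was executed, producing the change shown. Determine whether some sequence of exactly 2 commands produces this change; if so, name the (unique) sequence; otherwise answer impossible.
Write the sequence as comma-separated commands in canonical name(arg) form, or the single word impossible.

back(2), turn(right)

key: running turn(right) before back(2) would end elsewhere — order is forced
from: at (0,4), heading north
[1] after back(2): at (0,2), heading north
[2] after turn(right): at (0,2), heading east
uniquely the one of 25 2-step routes that fits.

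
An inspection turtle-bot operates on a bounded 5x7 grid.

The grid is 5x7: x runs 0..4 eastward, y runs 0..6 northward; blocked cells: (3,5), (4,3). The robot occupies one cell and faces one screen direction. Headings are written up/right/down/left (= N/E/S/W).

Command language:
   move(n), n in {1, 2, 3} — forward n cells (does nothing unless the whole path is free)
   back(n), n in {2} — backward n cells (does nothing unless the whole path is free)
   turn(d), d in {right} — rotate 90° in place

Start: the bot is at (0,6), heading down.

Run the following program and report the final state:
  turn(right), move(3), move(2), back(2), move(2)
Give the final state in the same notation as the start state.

initial: at (0,6), heading down
1. turn(right) → at (0,6), heading left
2. move(3) → at (0,6), heading left
3. move(2) → at (0,6), heading left
4. back(2) → at (2,6), heading left
5. move(2) → at (0,6), heading left

at (0,6), heading left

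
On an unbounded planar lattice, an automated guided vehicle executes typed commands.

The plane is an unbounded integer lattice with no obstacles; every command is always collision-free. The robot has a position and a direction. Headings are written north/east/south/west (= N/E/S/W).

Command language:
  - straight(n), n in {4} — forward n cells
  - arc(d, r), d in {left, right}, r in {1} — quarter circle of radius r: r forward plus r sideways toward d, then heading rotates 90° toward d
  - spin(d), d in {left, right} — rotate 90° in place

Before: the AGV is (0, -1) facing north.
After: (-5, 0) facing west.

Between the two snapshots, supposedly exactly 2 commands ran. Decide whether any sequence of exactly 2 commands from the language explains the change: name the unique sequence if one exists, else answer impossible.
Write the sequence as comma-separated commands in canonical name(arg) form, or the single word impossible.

key: position moved to (-5,0) AND the heading swung to W — translation plus rotation needed
initial: (0, -1) facing north
[1] after arc(left, 1): (-1, 0) facing west
[2] after straight(4): (-5, 0) facing west
all 25 alternatives checked — unique.

arc(left, 1), straight(4)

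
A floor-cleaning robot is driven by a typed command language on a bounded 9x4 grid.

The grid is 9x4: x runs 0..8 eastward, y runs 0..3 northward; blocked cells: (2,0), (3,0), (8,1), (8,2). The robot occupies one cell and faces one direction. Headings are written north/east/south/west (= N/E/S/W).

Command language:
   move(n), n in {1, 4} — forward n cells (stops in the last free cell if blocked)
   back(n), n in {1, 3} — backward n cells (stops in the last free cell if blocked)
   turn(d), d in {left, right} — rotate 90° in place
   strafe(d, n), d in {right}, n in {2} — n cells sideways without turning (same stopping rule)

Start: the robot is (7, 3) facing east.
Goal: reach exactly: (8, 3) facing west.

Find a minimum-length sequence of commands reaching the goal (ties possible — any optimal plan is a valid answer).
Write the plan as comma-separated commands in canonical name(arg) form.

t0: (7, 3) facing east
[1] after turn(right): (7, 3) facing south
[2] after turn(right): (7, 3) facing west
[3] after back(3): (8, 3) facing west
shorter routes all fall short; 3 is best.

turn(right), turn(right), back(3)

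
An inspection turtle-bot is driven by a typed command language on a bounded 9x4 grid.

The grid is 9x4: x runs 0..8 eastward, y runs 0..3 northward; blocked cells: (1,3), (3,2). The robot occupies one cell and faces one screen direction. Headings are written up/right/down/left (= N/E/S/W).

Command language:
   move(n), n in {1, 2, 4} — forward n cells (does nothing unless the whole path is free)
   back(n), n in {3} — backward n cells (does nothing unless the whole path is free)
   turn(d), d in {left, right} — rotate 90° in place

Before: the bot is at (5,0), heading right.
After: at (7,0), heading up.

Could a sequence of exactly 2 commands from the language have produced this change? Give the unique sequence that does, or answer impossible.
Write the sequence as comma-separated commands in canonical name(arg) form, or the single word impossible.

move(2), turn(left)

key: order matters: swapping move(2) and turn(left) lands elsewhere
t0: at (5,0), heading right
t=1 move(2) ⇒ at (7,0), heading right
t=2 turn(left) ⇒ at (7,0), heading up
all 36 alternatives checked — unique.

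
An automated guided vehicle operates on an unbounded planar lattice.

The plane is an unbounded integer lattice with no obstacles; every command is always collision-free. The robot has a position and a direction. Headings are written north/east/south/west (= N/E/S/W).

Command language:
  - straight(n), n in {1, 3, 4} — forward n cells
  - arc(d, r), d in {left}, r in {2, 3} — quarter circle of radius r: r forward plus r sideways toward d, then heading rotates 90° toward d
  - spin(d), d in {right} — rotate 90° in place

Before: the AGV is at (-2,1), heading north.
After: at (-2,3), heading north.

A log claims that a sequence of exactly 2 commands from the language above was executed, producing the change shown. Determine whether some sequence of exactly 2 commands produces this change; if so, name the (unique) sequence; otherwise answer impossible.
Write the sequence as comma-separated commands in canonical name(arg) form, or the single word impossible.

key: still facing N at the end — nothing in the sequence rotates
from: at (-2,1), heading north
[1] after straight(1): at (-2,2), heading north
[2] after straight(1): at (-2,3), heading north
uniquely the one of 36 2-step routes that fits.

straight(1), straight(1)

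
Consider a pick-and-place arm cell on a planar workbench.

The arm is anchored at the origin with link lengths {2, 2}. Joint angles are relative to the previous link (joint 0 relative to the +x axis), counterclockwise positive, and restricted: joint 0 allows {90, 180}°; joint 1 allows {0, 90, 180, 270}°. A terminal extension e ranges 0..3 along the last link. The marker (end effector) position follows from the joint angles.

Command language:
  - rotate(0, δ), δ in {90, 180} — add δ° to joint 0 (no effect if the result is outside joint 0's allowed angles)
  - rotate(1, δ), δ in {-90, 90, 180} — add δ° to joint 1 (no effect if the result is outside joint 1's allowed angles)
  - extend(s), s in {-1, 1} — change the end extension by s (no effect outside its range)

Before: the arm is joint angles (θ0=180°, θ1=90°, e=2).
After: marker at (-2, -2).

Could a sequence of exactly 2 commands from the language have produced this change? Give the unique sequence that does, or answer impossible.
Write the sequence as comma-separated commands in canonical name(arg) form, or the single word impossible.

initial: joint angles (θ0=180°, θ1=90°, e=2)
[1] after extend(-1): joint angles (θ0=180°, θ1=90°, e=1)
[2] after extend(-1): joint angles (θ0=180°, θ1=90°, e=0)
uniquely the one of 49 2-step routes that fits.

extend(-1), extend(-1)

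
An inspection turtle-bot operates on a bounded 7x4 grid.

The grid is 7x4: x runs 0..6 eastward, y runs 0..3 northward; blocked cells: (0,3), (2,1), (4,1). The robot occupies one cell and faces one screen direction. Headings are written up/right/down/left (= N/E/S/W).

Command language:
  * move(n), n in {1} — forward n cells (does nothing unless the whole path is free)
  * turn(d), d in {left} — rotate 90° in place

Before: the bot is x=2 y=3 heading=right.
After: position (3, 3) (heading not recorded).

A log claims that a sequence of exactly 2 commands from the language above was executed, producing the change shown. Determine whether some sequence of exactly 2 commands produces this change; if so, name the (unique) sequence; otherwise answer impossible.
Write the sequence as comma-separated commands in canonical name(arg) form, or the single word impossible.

move(1), turn(left)

key: running turn(left) before move(1) would end elsewhere — order is forced
from: x=2 y=3 heading=right
[1] after move(1): x=3 y=3 heading=right
[2] after turn(left): x=3 y=3 heading=up
all 4 alternatives checked — unique.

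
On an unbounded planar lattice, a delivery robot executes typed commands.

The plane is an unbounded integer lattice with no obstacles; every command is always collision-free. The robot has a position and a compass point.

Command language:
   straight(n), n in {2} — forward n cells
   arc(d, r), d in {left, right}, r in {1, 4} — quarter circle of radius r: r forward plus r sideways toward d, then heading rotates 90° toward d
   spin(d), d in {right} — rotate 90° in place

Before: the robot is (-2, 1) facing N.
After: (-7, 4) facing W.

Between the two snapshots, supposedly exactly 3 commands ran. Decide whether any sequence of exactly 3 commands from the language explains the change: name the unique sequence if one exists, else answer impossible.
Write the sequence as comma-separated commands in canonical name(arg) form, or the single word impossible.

key: position moved to (-7,4) AND the heading swung to W — translation plus rotation needed
start: (-2, 1) facing N
step 1 (arc(left, 4)): (-6, 5) facing W
step 2 (arc(left, 1)): (-7, 4) facing S
step 3 (spin(right)): (-7, 4) facing W
no rival 3-sequence matches.

arc(left, 4), arc(left, 1), spin(right)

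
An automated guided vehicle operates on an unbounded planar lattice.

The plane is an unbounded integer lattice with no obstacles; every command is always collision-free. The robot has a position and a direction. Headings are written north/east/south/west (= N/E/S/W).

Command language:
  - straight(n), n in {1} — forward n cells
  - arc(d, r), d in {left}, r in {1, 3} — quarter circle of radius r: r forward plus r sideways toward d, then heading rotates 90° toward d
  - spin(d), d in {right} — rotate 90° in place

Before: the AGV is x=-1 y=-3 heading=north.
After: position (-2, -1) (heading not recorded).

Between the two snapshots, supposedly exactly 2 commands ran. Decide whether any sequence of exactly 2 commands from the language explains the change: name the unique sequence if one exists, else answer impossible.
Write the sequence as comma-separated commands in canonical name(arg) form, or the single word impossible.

straight(1), arc(left, 1)

key: order matters: swapping straight(1) and arc(left, 1) lands elsewhere
from: x=-1 y=-3 heading=north
[1] after straight(1): x=-1 y=-2 heading=north
[2] after arc(left, 1): x=-2 y=-1 heading=west
no rival 2-sequence matches.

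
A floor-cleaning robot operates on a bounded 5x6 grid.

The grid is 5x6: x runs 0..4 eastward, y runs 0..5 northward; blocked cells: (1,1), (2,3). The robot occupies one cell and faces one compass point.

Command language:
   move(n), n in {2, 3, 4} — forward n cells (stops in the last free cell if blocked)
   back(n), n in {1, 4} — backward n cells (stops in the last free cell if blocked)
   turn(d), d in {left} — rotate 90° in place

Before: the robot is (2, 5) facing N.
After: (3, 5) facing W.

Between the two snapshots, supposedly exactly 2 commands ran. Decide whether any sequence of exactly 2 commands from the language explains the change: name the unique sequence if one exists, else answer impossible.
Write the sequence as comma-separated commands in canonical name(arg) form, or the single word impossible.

turn(left), back(1)

key: running back(1) before turn(left) would end elsewhere — order is forced
begin: (2, 5) facing N
step 1 (turn(left)): (2, 5) facing W
step 2 (back(1)): (3, 5) facing W
no other 2-command option fits: unique.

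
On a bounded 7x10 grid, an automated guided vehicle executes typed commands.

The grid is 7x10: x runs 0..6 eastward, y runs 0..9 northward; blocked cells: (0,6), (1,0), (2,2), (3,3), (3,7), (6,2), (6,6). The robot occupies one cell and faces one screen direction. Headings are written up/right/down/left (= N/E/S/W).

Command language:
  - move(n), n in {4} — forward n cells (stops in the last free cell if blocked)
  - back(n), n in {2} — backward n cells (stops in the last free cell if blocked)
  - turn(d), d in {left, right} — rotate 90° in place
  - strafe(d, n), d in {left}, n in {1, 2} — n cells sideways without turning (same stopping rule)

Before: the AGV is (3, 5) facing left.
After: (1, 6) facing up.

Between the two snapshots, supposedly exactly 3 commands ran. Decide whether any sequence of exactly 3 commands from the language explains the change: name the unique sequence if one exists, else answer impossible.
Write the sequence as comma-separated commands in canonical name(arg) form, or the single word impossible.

turn(right), move(4), strafe(left, 2)

key: cell and facing (now N) both changed — the 3 commands mix motion and turning
start: (3, 5) facing left
t=1 turn(right) ⇒ (3, 5) facing up
t=2 move(4) ⇒ (3, 6) facing up
t=3 strafe(left, 2) ⇒ (1, 6) facing up
all 216 alternatives checked — unique.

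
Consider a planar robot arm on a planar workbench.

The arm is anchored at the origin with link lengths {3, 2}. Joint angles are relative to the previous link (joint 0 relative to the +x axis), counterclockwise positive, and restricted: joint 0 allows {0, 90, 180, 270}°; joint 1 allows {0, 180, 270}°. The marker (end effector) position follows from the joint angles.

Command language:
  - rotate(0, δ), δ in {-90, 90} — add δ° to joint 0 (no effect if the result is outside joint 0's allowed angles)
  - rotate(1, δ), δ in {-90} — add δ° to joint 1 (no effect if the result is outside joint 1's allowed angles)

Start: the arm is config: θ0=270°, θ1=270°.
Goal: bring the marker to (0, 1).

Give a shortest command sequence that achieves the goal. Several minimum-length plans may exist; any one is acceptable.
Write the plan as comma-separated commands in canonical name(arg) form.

t0: config: θ0=270°, θ1=270°
[1] after rotate(0, -90): config: θ0=180°, θ1=270°
[2] after rotate(0, -90): config: θ0=90°, θ1=270°
[3] after rotate(1, -90): config: θ0=90°, θ1=180°
shorter routes all fall short; 3 is best.

rotate(0, -90), rotate(0, -90), rotate(1, -90)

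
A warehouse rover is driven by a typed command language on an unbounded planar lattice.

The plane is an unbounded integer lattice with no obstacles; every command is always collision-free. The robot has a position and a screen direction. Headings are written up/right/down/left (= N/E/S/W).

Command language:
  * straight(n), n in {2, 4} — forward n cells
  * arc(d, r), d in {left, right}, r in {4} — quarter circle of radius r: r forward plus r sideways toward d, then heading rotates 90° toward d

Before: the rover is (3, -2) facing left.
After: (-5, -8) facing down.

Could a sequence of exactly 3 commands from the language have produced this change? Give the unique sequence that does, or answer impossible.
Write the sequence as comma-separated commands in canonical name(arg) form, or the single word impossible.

straight(4), arc(left, 4), straight(2)

key: running straight(2) before straight(4) would end elsewhere — order is forced
t0: (3, -2) facing left
step 1 (straight(4)): (-1, -2) facing left
step 2 (arc(left, 4)): (-5, -6) facing down
step 3 (straight(2)): (-5, -8) facing down
no rival 3-sequence matches.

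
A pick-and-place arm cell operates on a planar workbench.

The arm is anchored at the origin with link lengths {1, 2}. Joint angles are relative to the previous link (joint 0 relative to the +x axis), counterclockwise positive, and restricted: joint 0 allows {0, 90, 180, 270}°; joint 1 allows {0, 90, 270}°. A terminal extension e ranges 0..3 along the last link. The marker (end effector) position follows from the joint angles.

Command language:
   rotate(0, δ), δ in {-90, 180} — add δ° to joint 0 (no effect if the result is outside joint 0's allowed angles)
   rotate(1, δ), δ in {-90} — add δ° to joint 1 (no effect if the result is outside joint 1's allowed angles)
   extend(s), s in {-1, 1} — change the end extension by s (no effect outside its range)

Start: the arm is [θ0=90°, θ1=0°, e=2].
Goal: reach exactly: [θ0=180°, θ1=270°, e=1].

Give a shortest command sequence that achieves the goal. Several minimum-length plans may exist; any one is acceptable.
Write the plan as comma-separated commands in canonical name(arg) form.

from: [θ0=90°, θ1=0°, e=2]
step 1 (rotate(1, -90)): [θ0=90°, θ1=270°, e=2]
step 2 (extend(-1)): [θ0=90°, θ1=270°, e=1]
step 3 (rotate(0, 180)): [θ0=270°, θ1=270°, e=1]
step 4 (rotate(0, -90)): [θ0=180°, θ1=270°, e=1]
no 3-step plan works, so 4 is optimal.

rotate(1, -90), extend(-1), rotate(0, 180), rotate(0, -90)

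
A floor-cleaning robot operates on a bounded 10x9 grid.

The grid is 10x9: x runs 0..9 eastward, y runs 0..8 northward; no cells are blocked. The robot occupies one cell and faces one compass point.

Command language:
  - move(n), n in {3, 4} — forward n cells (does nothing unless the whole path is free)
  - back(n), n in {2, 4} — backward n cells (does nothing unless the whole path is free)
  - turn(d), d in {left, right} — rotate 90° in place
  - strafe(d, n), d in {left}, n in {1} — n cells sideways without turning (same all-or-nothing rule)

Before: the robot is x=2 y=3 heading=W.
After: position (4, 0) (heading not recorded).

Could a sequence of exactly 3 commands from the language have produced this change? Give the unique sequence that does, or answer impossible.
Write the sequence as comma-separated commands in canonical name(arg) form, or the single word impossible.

back(2), turn(left), move(3)

key: order matters: swapping back(2) and move(3) lands elsewhere
start: x=2 y=3 heading=W
[1] after back(2): x=4 y=3 heading=W
[2] after turn(left): x=4 y=3 heading=S
[3] after move(3): x=4 y=0 heading=S
uniquely the one of 343 3-step routes that fits.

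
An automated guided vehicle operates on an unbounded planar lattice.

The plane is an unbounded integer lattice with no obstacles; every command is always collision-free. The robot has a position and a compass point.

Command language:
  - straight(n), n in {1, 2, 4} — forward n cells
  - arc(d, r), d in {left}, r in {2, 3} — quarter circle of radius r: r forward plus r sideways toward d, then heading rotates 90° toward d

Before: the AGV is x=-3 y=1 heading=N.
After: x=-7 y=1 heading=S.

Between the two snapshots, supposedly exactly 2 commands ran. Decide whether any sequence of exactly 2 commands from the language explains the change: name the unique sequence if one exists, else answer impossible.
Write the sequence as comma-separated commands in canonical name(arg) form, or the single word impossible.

arc(left, 2), arc(left, 2)

key: position moved to (-7,1) AND the heading swung to S — translation plus rotation needed
from: x=-3 y=1 heading=N
t=1 arc(left, 2) ⇒ x=-5 y=3 heading=W
t=2 arc(left, 2) ⇒ x=-7 y=1 heading=S
uniquely the one of 25 2-step routes that fits.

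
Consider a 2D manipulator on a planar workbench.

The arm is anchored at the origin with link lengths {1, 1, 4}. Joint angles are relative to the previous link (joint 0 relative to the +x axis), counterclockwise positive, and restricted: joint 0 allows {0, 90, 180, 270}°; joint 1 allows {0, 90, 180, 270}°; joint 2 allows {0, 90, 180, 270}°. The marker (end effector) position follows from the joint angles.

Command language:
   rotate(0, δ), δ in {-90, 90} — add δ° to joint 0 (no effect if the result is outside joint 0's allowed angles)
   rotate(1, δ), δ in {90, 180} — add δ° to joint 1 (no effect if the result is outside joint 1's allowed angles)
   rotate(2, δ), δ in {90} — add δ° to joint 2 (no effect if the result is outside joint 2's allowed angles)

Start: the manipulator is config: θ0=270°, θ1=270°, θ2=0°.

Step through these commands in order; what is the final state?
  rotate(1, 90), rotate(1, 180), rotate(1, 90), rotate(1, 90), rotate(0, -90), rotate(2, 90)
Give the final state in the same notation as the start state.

start: config: θ0=270°, θ1=270°, θ2=0°
[1] after rotate(1, 90): config: θ0=270°, θ1=0°, θ2=0°
[2] after rotate(1, 180): config: θ0=270°, θ1=180°, θ2=0°
[3] after rotate(1, 90): config: θ0=270°, θ1=270°, θ2=0°
[4] after rotate(1, 90): config: θ0=270°, θ1=0°, θ2=0°
[5] after rotate(0, -90): config: θ0=180°, θ1=0°, θ2=0°
[6] after rotate(2, 90): config: θ0=180°, θ1=0°, θ2=90°

config: θ0=180°, θ1=0°, θ2=90°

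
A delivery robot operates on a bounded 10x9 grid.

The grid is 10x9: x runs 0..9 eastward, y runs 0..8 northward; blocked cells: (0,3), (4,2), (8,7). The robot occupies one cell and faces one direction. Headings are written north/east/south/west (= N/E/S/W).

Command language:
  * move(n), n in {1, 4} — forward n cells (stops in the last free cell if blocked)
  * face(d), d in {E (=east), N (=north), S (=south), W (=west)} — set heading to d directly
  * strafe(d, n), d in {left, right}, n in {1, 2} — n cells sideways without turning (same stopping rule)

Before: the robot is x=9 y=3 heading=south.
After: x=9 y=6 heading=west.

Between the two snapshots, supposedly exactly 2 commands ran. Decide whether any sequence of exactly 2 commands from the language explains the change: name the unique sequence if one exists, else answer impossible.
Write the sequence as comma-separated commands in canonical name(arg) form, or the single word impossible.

impossible

all 100 sequences checked — none match.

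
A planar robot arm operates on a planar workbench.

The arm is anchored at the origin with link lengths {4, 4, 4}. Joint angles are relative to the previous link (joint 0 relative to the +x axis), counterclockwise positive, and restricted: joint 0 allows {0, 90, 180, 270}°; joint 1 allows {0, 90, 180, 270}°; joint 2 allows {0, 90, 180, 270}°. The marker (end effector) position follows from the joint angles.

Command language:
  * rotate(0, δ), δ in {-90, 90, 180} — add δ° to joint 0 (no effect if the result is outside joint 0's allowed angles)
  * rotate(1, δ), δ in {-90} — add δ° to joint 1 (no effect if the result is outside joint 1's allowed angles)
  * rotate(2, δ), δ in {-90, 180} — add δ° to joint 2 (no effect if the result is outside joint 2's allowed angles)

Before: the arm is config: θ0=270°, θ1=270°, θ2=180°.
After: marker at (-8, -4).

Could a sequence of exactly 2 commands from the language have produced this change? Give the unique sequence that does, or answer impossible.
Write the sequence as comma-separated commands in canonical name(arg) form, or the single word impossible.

rotate(2, -90), rotate(2, -90)

initial: config: θ0=270°, θ1=270°, θ2=180°
step 1 (rotate(2, -90)): config: θ0=270°, θ1=270°, θ2=90°
step 2 (rotate(2, -90)): config: θ0=270°, θ1=270°, θ2=0°
uniquely the one of 36 2-step routes that fits.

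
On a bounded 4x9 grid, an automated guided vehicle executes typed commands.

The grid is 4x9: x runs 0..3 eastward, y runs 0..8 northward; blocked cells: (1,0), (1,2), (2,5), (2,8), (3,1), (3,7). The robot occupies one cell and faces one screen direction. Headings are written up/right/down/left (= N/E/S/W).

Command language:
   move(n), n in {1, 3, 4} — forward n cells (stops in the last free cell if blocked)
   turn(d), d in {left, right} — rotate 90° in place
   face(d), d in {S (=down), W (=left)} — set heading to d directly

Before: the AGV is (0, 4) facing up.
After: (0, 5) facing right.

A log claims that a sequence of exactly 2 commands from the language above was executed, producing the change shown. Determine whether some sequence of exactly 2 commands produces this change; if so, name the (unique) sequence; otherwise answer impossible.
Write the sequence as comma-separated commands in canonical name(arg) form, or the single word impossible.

key: position moved to (0,5) AND the heading swung to E — translation plus rotation needed
start: (0, 4) facing up
1. move(1) → (0, 5) facing up
2. turn(right) → (0, 5) facing right
no rival 2-sequence matches.

move(1), turn(right)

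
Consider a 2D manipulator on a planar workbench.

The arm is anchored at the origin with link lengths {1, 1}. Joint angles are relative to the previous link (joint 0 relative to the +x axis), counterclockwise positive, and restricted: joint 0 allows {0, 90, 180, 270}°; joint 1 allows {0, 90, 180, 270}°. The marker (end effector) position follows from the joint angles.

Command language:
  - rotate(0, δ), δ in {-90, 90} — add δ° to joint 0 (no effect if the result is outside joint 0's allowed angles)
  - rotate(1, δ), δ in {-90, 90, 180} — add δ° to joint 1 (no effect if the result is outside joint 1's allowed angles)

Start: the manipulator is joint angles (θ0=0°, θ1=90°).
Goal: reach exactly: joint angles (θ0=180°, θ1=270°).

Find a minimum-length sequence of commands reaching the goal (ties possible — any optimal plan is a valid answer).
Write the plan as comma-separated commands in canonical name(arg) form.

rotate(0, 90), rotate(0, 90), rotate(1, 180)

start: joint angles (θ0=0°, θ1=90°)
t=1 rotate(0, 90) ⇒ joint angles (θ0=90°, θ1=90°)
t=2 rotate(0, 90) ⇒ joint angles (θ0=180°, θ1=90°)
t=3 rotate(1, 180) ⇒ joint angles (θ0=180°, θ1=270°)
minimal: 3 command(s), checked below 3.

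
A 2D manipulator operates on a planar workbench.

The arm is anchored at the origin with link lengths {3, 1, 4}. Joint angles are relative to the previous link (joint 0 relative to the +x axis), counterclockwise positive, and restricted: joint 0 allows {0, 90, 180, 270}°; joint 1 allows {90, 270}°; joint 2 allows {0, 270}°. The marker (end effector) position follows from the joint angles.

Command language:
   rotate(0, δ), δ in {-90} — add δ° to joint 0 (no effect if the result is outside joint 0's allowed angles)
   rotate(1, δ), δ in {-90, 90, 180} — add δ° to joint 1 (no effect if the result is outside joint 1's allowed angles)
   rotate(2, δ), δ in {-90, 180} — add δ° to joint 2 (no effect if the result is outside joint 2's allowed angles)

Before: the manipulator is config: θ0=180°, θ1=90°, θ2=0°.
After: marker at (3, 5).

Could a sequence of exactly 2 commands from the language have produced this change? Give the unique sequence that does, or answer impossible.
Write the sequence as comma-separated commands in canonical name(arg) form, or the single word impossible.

rotate(0, -90), rotate(0, -90)

begin: config: θ0=180°, θ1=90°, θ2=0°
[1] after rotate(0, -90): config: θ0=90°, θ1=90°, θ2=0°
[2] after rotate(0, -90): config: θ0=0°, θ1=90°, θ2=0°
uniquely the one of 36 2-step routes that fits.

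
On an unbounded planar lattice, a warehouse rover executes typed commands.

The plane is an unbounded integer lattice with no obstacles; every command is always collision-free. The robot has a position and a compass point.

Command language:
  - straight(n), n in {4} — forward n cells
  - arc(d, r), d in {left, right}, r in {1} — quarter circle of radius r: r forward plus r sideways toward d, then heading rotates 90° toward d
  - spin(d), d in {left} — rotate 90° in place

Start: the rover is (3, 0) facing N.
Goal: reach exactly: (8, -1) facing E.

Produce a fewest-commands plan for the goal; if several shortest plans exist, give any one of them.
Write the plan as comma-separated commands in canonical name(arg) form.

spin(left), spin(left), arc(left, 1), straight(4)

from: (3, 0) facing N
1. spin(left) → (3, 0) facing W
2. spin(left) → (3, 0) facing S
3. arc(left, 1) → (4, -1) facing E
4. straight(4) → (8, -1) facing E
nothing shorter than 4 reaches the goal.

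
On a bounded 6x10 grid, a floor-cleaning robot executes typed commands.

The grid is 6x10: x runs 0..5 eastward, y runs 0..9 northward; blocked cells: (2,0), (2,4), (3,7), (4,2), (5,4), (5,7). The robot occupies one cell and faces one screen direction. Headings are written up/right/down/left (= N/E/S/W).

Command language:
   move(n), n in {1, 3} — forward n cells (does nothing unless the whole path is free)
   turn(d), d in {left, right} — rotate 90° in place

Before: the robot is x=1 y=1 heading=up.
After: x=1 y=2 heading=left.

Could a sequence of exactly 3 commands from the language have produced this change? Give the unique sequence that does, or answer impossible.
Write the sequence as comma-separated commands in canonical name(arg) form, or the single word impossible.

key: order matters: swapping move(1) and move(3) lands elsewhere
initial: x=1 y=1 heading=up
t=1 move(1) ⇒ x=1 y=2 heading=up
t=2 turn(left) ⇒ x=1 y=2 heading=left
t=3 move(3) ⇒ x=1 y=2 heading=left
all 64 alternatives checked — unique.

move(1), turn(left), move(3)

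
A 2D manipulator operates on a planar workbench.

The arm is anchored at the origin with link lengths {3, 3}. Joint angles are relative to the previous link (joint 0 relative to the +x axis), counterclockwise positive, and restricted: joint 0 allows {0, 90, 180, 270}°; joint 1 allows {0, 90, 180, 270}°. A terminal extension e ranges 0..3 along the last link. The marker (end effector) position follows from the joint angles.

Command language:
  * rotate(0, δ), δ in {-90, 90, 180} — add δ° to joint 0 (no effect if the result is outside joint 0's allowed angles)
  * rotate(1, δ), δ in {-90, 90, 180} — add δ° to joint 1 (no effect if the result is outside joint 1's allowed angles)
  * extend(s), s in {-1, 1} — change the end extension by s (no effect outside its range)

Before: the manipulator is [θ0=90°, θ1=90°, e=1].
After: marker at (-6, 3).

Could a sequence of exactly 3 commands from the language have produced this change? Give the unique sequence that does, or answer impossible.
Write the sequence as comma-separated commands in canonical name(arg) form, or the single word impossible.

initial: [θ0=90°, θ1=90°, e=1]
[1] after extend(1): [θ0=90°, θ1=90°, e=2]
[2] after extend(1): [θ0=90°, θ1=90°, e=3]
[3] after extend(1): [θ0=90°, θ1=90°, e=3]
no rival 3-sequence matches.

extend(1), extend(1), extend(1)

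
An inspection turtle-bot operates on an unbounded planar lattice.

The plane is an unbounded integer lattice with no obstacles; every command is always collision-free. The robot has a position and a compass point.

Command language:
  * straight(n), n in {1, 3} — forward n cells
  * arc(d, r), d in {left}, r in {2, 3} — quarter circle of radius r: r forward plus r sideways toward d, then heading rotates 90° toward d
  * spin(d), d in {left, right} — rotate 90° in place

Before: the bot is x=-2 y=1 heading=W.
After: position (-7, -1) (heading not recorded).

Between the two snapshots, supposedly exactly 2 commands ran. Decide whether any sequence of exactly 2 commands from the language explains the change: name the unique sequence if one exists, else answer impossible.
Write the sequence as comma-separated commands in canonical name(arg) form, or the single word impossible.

straight(3), arc(left, 2)

key: order matters: swapping straight(3) and arc(left, 2) lands elsewhere
from: x=-2 y=1 heading=W
t=1 straight(3) ⇒ x=-5 y=1 heading=W
t=2 arc(left, 2) ⇒ x=-7 y=-1 heading=S
uniquely the one of 36 2-step routes that fits.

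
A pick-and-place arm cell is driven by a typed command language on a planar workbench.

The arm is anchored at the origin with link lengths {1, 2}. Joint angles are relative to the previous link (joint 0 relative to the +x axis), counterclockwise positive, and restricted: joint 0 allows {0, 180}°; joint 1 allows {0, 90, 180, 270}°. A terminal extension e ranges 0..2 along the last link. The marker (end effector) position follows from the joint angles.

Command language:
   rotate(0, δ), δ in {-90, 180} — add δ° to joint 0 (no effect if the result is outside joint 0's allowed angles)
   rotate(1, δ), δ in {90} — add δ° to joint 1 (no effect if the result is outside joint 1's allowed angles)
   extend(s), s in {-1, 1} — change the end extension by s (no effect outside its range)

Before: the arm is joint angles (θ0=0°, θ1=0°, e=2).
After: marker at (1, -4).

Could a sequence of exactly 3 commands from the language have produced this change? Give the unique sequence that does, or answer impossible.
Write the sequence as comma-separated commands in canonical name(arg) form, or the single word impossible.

initial: joint angles (θ0=0°, θ1=0°, e=2)
1. rotate(1, 90) → joint angles (θ0=0°, θ1=90°, e=2)
2. rotate(1, 90) → joint angles (θ0=0°, θ1=180°, e=2)
3. rotate(1, 90) → joint angles (θ0=0°, θ1=270°, e=2)
all 125 alternatives checked — unique.

rotate(1, 90), rotate(1, 90), rotate(1, 90)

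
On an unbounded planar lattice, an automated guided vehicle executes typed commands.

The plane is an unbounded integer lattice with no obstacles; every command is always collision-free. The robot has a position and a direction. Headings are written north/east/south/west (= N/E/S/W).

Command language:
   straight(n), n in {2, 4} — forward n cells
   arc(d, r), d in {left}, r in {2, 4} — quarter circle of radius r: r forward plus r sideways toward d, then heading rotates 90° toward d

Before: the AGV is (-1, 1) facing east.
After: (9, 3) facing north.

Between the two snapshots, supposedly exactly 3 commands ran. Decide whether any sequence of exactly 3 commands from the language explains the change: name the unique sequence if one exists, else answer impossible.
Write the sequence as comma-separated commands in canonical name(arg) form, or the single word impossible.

straight(4), straight(4), arc(left, 2)

key: cell and facing (now N) both changed — the 3 commands mix motion and turning
start: (-1, 1) facing east
step 1 (straight(4)): (3, 1) facing east
step 2 (straight(4)): (7, 1) facing east
step 3 (arc(left, 2)): (9, 3) facing north
no other 3-command option fits: unique.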